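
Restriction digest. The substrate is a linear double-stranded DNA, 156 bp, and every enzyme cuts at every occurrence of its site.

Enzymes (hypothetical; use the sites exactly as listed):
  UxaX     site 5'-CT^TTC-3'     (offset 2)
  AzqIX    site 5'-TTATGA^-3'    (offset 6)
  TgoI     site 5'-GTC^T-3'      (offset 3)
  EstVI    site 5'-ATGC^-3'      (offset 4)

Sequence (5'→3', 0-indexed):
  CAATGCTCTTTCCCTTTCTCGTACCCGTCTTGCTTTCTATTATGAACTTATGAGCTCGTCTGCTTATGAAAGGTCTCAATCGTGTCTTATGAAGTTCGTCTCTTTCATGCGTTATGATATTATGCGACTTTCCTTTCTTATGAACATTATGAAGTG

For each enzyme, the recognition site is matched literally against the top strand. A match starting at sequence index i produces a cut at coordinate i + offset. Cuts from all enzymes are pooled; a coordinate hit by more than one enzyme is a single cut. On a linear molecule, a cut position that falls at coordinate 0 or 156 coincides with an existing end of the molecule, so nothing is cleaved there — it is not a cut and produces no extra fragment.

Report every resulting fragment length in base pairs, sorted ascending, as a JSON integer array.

[3,3,4,4,5,5,6,6,6,6,7,7,7,8,8,8,9,9,9,11,11,14]

Scan for sites:
  UxaX CTTTC/2: at [7, 13, 32, 101, 127, 132] ⇒ [9, 15, 34, 103, 129, 134]
  AzqIX TTATGA/6: at [39, 47, 63, 86, 111, 137, 146] ⇒ [45, 53, 69, 92, 117, 143, 152]
  TgoI GTCT/3: at [26, 57, 72, 83, 97] ⇒ [29, 60, 75, 86, 100]
  EstVI ATGC/4: at [2, 106, 121] ⇒ [6, 110, 125]

All cut coordinates (distinct, sorted): [6, 9, 15, 29, 34, 45, 53, 60, 69, 75, 86, 92, 100, 103, 110, 117, 125, 129, 134, 143, 152]

Fragment lengths:
  [0,6): 6 bp
  [6,9): 3 bp
  [9,15): 6 bp
  [15,29): 14 bp
  [29,34): 5 bp
  [34,45): 11 bp
  [45,53): 8 bp
  [53,60): 7 bp
  [60,69): 9 bp
  [69,75): 6 bp
  [75,86): 11 bp
  [86,92): 6 bp
  [92,100): 8 bp
  [100,103): 3 bp
  [103,110): 7 bp
  [110,117): 7 bp
  [117,125): 8 bp
  [125,129): 4 bp
  [129,134): 5 bp
  [134,143): 9 bp
  [143,152): 9 bp
  [152,156): 4 bp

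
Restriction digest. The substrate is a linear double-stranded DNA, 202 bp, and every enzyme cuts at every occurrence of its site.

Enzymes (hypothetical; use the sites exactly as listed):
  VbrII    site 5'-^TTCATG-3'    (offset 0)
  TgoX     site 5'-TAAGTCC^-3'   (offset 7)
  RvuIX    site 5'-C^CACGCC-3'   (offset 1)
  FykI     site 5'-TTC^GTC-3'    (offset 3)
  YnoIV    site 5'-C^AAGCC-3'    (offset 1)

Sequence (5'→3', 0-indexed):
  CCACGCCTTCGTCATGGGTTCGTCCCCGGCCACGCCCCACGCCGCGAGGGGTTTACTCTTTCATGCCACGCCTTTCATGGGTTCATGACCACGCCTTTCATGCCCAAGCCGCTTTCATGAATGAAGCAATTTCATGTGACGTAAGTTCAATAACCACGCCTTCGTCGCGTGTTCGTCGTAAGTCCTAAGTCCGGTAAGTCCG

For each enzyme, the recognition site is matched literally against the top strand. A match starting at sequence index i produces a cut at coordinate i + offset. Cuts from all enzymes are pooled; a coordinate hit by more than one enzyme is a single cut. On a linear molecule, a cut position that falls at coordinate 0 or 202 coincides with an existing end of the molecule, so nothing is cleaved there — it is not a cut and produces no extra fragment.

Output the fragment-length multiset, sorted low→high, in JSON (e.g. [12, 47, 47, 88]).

Scan for sites:
  VbrII TTCATG/0: at [59, 73, 81, 96, 113, 130] ⇒ [59, 73, 81, 96, 113, 130]
  TgoX TAAGTCC/7: at [178, 185, 194] ⇒ [185, 192, 201]
  RvuIX CCACGCC/1: at [0, 29, 36, 65, 88, 153] ⇒ [1, 30, 37, 66, 89, 154]
  FykI TTCGTC/3: at [7, 18, 160, 171] ⇒ [10, 21, 163, 174]
  YnoIV CAAGCC/1: at [104] ⇒ [105]

All cut coordinates (distinct, sorted): [1, 10, 21, 30, 37, 59, 66, 73, 81, 89, 96, 105, 113, 130, 154, 163, 174, 185, 192, 201]

Fragments:
  [0,1): 1 bp
  [1,10): 9 bp
  [10,21): 11 bp
  [21,30): 9 bp
  [30,37): 7 bp
  [37,59): 22 bp
  [59,66): 7 bp
  [66,73): 7 bp
  [73,81): 8 bp
  [81,89): 8 bp
  [89,96): 7 bp
  [96,105): 9 bp
  [105,113): 8 bp
  [113,130): 17 bp
  [130,154): 24 bp
  [154,163): 9 bp
  [163,174): 11 bp
  [174,185): 11 bp
  [185,192): 7 bp
  [192,201): 9 bp
  [201,202): 1 bp

[1,1,7,7,7,7,7,8,8,8,9,9,9,9,9,11,11,11,17,22,24]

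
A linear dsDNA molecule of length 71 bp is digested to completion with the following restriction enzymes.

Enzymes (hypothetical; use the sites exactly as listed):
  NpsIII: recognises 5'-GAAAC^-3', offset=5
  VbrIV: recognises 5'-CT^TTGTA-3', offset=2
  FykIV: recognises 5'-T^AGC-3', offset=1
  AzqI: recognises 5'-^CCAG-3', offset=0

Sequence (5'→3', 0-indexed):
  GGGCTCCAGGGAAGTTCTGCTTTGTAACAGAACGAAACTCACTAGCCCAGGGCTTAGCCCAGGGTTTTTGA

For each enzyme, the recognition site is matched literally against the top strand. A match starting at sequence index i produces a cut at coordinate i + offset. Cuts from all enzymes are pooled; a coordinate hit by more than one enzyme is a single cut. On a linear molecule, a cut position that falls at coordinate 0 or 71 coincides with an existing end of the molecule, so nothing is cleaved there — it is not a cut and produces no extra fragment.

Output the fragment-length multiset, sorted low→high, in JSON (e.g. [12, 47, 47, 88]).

Site scan:
  NpsIII (GAAAC, off=5): starts [33] → cuts [38]
  VbrIV (CTTTGTA, off=2): starts [19] → cuts [21]
  FykIV (TAGC, off=1): starts [42, 54] → cuts [43, 55]
  AzqI (CCAG, off=0): starts [5, 46, 58] → cuts [5, 46, 58]

All cut coordinates (distinct, sorted): [5, 21, 38, 43, 46, 55, 58]

Fragments:
  [0,5): 5 bp
  [5,21): 16 bp
  [21,38): 17 bp
  [38,43): 5 bp
  [43,46): 3 bp
  [46,55): 9 bp
  [55,58): 3 bp
  [58,71): 13 bp

[3,3,5,5,9,13,16,17]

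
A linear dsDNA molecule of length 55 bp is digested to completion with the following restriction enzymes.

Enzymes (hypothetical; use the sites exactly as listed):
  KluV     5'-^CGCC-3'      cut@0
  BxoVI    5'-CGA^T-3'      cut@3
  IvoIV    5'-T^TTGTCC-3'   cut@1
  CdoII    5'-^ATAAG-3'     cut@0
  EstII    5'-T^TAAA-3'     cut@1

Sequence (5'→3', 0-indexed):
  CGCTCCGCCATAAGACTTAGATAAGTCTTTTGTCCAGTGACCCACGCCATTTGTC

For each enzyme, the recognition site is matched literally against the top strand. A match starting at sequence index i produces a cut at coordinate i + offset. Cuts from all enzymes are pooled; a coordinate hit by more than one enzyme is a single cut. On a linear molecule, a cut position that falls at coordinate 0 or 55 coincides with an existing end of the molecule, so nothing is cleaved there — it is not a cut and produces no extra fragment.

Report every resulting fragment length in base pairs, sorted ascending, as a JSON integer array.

[4,5,9,11,11,15]

Scan for sites:
  KluV (CGCC, off=0): starts [5, 44] → cuts [5, 44]
  BxoVI (CGAT, off=3): no sites
  IvoIV (TTTGTCC, off=1): starts [28] → cuts [29]
  CdoII (ATAAG, off=0): starts [9, 20] → cuts [9, 20]
  EstII (TTAAA, off=1): no sites

Pooled cuts: [5, 9, 20, 29, 44]

Fragments:
  [0,5): 5 bp
  [5,9): 4 bp
  [9,20): 11 bp
  [20,29): 9 bp
  [29,44): 15 bp
  [44,55): 11 bp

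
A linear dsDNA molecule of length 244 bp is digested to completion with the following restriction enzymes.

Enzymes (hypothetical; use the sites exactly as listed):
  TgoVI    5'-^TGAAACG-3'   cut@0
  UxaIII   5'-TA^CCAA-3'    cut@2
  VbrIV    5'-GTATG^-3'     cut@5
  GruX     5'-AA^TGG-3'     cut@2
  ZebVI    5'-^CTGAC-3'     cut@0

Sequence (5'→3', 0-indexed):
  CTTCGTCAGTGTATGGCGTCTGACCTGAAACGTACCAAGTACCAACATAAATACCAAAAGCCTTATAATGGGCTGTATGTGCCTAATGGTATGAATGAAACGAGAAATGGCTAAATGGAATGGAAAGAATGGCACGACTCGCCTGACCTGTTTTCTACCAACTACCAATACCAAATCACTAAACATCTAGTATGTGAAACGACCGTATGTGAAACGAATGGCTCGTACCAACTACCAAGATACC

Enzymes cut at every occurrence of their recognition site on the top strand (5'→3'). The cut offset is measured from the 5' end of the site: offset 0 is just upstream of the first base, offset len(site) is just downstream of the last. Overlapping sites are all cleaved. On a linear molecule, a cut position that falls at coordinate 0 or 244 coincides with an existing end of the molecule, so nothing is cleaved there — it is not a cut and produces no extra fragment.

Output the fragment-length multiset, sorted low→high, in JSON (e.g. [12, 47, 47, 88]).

[2,4,5,6,6,7,7,7,7,7,8,9,9,9,9,10,11,12,12,13,15,15,15,15,24]

Scan for sites:
  TgoVI TGAAACG/0: at [25, 95, 194, 209] ⇒ [25, 95, 194, 209]
  UxaIII TACCAA/2: at [32, 39, 51, 155, 162, 168, 225, 232] ⇒ [34, 41, 53, 157, 164, 170, 227, 234]
  VbrIV GTATG/5: at [10, 74, 88, 189, 204] ⇒ [15, 79, 93, 194, 209]
  GruX AATGG/2: at [66, 84, 105, 113, 118, 127, 216] ⇒ [68, 86, 107, 115, 120, 129, 218]
  ZebVI CTGAC/0: at [19, 142] ⇒ [19, 142]

Pooled cuts: [15, 19, 25, 34, 41, 53, 68, 79, 86, 93, 95, 107, 115, 120, 129, 142, 157, 164, 170, 194, 209, 218, 227, 234]

Fragment lengths:
  [0,15): 15 bp
  [15,19): 4 bp
  [19,25): 6 bp
  [25,34): 9 bp
  [34,41): 7 bp
  [41,53): 12 bp
  [53,68): 15 bp
  [68,79): 11 bp
  [79,86): 7 bp
  [86,93): 7 bp
  [93,95): 2 bp
  [95,107): 12 bp
  [107,115): 8 bp
  [115,120): 5 bp
  [120,129): 9 bp
  [129,142): 13 bp
  [142,157): 15 bp
  [157,164): 7 bp
  [164,170): 6 bp
  [170,194): 24 bp
  [194,209): 15 bp
  [209,218): 9 bp
  [218,227): 9 bp
  [227,234): 7 bp
  [234,244): 10 bp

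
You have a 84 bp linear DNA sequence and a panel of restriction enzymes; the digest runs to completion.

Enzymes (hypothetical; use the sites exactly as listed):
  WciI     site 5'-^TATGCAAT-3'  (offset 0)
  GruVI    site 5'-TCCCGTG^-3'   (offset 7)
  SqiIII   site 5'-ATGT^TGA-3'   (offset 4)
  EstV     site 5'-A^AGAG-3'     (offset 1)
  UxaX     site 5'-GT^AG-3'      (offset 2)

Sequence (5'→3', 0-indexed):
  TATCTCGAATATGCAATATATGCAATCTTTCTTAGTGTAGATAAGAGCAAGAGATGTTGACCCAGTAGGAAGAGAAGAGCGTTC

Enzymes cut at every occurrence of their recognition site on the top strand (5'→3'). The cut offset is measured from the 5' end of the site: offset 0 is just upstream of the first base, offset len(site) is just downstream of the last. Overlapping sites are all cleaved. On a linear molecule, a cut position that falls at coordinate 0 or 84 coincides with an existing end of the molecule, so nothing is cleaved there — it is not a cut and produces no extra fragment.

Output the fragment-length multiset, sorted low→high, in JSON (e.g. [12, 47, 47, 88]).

[4,5,5,6,8,9,9,9,9,20]

Site scan:
  WciI (TATGCAAT, off=0): starts [9, 18] → cuts [9, 18]
  GruVI (TCCCGTG, off=7): no sites
  SqiIII (ATGTTGA, off=4): starts [53] → cuts [57]
  EstV (AAGAG, off=1): starts [42, 48, 69, 74] → cuts [43, 49, 70, 75]
  UxaX (GTAG, off=2): starts [36, 64] → cuts [38, 66]

All cut coordinates (distinct, sorted): [9, 18, 38, 43, 49, 57, 66, 70, 75]

Fragment lengths:
  [0,9): 9 bp
  [9,18): 9 bp
  [18,38): 20 bp
  [38,43): 5 bp
  [43,49): 6 bp
  [49,57): 8 bp
  [57,66): 9 bp
  [66,70): 4 bp
  [70,75): 5 bp
  [75,84): 9 bp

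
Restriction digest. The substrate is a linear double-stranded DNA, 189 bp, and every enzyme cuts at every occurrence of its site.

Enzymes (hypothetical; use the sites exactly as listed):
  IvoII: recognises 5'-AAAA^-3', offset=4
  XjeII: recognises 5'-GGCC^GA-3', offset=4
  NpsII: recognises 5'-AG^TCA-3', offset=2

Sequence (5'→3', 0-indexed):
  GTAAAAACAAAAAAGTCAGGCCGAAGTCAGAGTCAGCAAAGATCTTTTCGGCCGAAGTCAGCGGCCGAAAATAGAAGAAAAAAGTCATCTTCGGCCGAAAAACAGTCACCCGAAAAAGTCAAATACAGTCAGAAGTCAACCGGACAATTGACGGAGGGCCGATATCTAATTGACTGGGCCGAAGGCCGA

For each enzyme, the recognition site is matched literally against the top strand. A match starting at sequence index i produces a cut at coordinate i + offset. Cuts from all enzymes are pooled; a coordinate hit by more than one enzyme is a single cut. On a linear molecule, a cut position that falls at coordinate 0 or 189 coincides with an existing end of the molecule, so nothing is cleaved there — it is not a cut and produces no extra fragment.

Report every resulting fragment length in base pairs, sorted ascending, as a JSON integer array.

Scan for sites:
  IvoII AAAA/4: at [2, 3, 8, 9, 10, 67, 77, 78, 79, 97, 98, 112, 113] ⇒ [6, 7, 12, 13, 14, 71, 81, 82, 83, 101, 102, 116, 117]
  XjeII GGCCGA/4: at [18, 49, 62, 92, 156, 176, 183] ⇒ [22, 53, 66, 96, 160, 180, 187]
  NpsII AGTCA/2: at [13, 24, 30, 55, 82, 103, 116, 126, 133] ⇒ [15, 26, 32, 57, 84, 105, 118, 128, 135]

Pooled cuts: [6, 7, 12, 13, 14, 15, 22, 26, 32, 53, 57, 66, 71, 81, 82, 83, 84, 96, 101, 102, 105, 116, 117, 118, 128, 135, 160, 180, 187]

Fragments:
  [0,6): 6 bp
  [6,7): 1 bp
  [7,12): 5 bp
  [12,13): 1 bp
  [13,14): 1 bp
  [14,15): 1 bp
  [15,22): 7 bp
  [22,26): 4 bp
  [26,32): 6 bp
  [32,53): 21 bp
  [53,57): 4 bp
  [57,66): 9 bp
  [66,71): 5 bp
  [71,81): 10 bp
  [81,82): 1 bp
  [82,83): 1 bp
  [83,84): 1 bp
  [84,96): 12 bp
  [96,101): 5 bp
  [101,102): 1 bp
  [102,105): 3 bp
  [105,116): 11 bp
  [116,117): 1 bp
  [117,118): 1 bp
  [118,128): 10 bp
  [128,135): 7 bp
  [135,160): 25 bp
  [160,180): 20 bp
  [180,187): 7 bp
  [187,189): 2 bp

[1,1,1,1,1,1,1,1,1,1,2,3,4,4,5,5,5,6,6,7,7,7,9,10,10,11,12,20,21,25]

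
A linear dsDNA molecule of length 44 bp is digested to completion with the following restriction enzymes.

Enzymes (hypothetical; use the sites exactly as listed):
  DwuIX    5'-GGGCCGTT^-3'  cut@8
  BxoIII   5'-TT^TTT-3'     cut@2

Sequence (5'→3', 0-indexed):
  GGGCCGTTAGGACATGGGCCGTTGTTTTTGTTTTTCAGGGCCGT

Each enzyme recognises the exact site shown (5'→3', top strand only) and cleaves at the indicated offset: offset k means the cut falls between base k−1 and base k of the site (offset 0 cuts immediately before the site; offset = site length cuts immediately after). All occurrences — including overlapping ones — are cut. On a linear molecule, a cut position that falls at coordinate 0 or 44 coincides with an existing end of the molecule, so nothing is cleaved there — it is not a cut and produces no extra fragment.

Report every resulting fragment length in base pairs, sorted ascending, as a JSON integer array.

[3,6,8,12,15]

Per-enzyme occurrences:
  DwuIX GGGCCGTT/8: at [0, 15] ⇒ [8, 23]
  BxoIII TTTTT/2: at [24, 30] ⇒ [26, 32]

All cut coordinates (distinct, sorted): [8, 23, 26, 32]

Fragments:
  [0,8): 8 bp
  [8,23): 15 bp
  [23,26): 3 bp
  [26,32): 6 bp
  [32,44): 12 bp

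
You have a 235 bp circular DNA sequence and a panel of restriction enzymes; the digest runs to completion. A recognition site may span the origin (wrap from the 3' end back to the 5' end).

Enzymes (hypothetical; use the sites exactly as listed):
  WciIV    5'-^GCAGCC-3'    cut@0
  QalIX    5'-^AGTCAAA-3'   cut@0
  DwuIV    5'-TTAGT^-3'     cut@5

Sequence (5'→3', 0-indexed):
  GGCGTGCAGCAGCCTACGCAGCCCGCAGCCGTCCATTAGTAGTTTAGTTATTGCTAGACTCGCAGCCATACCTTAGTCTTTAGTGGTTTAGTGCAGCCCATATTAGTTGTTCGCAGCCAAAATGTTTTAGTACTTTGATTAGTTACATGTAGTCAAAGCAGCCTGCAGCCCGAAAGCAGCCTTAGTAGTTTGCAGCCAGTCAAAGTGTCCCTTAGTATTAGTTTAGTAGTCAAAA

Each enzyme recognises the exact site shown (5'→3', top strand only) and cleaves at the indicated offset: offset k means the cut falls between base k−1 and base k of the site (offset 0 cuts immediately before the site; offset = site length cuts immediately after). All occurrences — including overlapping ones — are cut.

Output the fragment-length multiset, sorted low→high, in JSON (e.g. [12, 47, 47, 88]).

[5,5,5,6,6,7,7,7,7,7,8,8,9,11,11,12,13,15,16,16,16,19,19]

Per-enzyme occurrences:
  WciIV (GCAGCC, off=0): starts [8, 17, 24, 61, 92, 112, 157, 164, 175, 191] → cuts [8, 17, 24, 61, 92, 112, 157, 164, 175, 191]
  QalIX (AGTCAAA, off=0): starts [150, 197, 227] → cuts [150, 197, 227]
  DwuIV (TTAGT, off=5): starts [35, 43, 72, 79, 87, 102, 126, 138, 181, 211, 217, 222] → cuts [40, 48, 77, 84, 92, 107, 131, 143, 186, 216, 222, 227]

Pooled cuts: [8, 17, 24, 40, 48, 61, 77, 84, 92, 107, 112, 131, 143, 150, 157, 164, 175, 186, 191, 197, 216, 222, 227]

Fragments:
  8→17: 9 bp
  17→24: 7 bp
  24→40: 16 bp
  40→48: 8 bp
  48→61: 13 bp
  61→77: 16 bp
  77→84: 7 bp
  84→92: 8 bp
  92→107: 15 bp
  107→112: 5 bp
  112→131: 19 bp
  131→143: 12 bp
  143→150: 7 bp
  150→157: 7 bp
  157→164: 7 bp
  164→175: 11 bp
  175→186: 11 bp
  186→191: 5 bp
  191→197: 6 bp
  197→216: 19 bp
  216→222: 6 bp
  222→227: 5 bp
  227→8 (wrap): 235-227+8 = 16 bp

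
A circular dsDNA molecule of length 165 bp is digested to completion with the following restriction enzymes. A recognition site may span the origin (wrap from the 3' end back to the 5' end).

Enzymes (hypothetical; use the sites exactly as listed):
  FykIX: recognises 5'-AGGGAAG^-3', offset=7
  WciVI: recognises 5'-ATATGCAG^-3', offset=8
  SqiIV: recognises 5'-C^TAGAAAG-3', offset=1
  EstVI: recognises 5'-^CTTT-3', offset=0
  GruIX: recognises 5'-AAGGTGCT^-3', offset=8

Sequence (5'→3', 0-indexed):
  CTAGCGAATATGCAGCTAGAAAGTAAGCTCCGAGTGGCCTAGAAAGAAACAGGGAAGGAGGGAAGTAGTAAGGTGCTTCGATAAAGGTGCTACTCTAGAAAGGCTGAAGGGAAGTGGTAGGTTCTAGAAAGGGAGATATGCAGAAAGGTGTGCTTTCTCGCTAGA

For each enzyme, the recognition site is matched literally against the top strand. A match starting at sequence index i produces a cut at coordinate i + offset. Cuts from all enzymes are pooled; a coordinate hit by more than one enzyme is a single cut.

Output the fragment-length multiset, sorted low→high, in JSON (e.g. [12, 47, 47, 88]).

Site scan:
  FykIX (AGGGAAG, off=7): starts [50, 58, 107] → cuts [57, 65, 114]
  WciVI (ATATGCAG, off=8): starts [7, 135] → cuts [15, 143]
  SqiIV (CTAGAAAG, off=1): starts [15, 38, 94, 123] → cuts [16, 39, 95, 124]
  EstVI (CTTT, off=0): starts [152] → cuts [152]
  GruIX (AAGGTGCT, off=8): starts [69, 83] → cuts [77, 91]

All cut coordinates (distinct, sorted): [15, 16, 39, 57, 65, 77, 91, 95, 114, 124, 143, 152]

Fragments:
  15→16: 1 bp
  16→39: 23 bp
  39→57: 18 bp
  57→65: 8 bp
  65→77: 12 bp
  77→91: 14 bp
  91→95: 4 bp
  95→114: 19 bp
  114→124: 10 bp
  124→143: 19 bp
  143→152: 9 bp
  152→15 (wrap): 165-152+15 = 28 bp

[1,4,8,9,10,12,14,18,19,19,23,28]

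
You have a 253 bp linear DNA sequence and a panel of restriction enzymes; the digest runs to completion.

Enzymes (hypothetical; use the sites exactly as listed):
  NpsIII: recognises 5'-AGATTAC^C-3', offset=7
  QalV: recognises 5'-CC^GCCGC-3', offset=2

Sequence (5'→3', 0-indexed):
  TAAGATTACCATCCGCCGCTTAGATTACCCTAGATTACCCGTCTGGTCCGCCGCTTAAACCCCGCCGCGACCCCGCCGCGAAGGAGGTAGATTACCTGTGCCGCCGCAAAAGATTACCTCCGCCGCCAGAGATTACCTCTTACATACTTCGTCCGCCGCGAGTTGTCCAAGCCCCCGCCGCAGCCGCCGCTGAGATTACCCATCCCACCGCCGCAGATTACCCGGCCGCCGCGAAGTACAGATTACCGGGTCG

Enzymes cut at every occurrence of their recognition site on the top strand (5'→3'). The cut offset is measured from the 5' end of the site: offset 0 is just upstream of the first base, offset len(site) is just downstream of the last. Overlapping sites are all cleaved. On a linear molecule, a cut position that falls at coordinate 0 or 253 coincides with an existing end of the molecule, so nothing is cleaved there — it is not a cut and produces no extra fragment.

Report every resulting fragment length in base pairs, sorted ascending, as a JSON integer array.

[4,5,6,7,7,9,9,10,10,11,11,12,14,14,14,15,15,18,19,21,22]

Scan for sites:
  NpsIII (AGATTACC, off=7): starts [2, 21, 31, 88, 110, 129, 192, 214, 239] → cuts [9, 28, 38, 95, 117, 136, 199, 221, 246]
  QalV (CCGCCGC, off=2): starts [12, 47, 61, 72, 100, 119, 152, 174, 183, 207, 225] → cuts [14, 49, 63, 74, 102, 121, 154, 176, 185, 209, 227]

Pooled cuts: [9, 14, 28, 38, 49, 63, 74, 95, 102, 117, 121, 136, 154, 176, 185, 199, 209, 221, 227, 246]

Fragment lengths:
  [0,9): 9 bp
  [9,14): 5 bp
  [14,28): 14 bp
  [28,38): 10 bp
  [38,49): 11 bp
  [49,63): 14 bp
  [63,74): 11 bp
  [74,95): 21 bp
  [95,102): 7 bp
  [102,117): 15 bp
  [117,121): 4 bp
  [121,136): 15 bp
  [136,154): 18 bp
  [154,176): 22 bp
  [176,185): 9 bp
  [185,199): 14 bp
  [199,209): 10 bp
  [209,221): 12 bp
  [221,227): 6 bp
  [227,246): 19 bp
  [246,253): 7 bp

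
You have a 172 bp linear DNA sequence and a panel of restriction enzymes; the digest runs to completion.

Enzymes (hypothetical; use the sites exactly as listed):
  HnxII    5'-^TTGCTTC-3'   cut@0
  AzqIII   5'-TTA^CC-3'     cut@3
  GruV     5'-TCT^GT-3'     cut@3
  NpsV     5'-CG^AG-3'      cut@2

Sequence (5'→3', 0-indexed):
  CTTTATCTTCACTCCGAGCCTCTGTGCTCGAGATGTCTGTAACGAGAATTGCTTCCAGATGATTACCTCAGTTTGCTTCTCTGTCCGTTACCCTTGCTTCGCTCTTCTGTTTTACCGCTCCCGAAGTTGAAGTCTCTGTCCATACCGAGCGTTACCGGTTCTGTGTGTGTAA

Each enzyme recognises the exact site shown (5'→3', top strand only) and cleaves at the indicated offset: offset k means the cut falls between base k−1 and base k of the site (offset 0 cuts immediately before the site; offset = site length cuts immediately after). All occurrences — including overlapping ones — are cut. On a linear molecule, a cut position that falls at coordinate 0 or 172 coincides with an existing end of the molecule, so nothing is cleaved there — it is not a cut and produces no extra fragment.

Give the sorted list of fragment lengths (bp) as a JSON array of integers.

Site scan:
  HnxII (TTGCTTC, off=0): starts [48, 72, 93] → cuts [48, 72, 93]
  AzqIII (TTACC, off=3): starts [62, 87, 111, 151] → cuts [65, 90, 114, 154]
  GruV (TCTGT, off=3): starts [20, 35, 79, 105, 134, 159] → cuts [23, 38, 82, 108, 137, 162]
  NpsV (CGAG, off=2): starts [14, 28, 42, 145] → cuts [16, 30, 44, 147]

All cut coordinates (distinct, sorted): [16, 23, 30, 38, 44, 48, 65, 72, 82, 90, 93, 108, 114, 137, 147, 154, 162]

Fragments:
  [0,16): 16 bp
  [16,23): 7 bp
  [23,30): 7 bp
  [30,38): 8 bp
  [38,44): 6 bp
  [44,48): 4 bp
  [48,65): 17 bp
  [65,72): 7 bp
  [72,82): 10 bp
  [82,90): 8 bp
  [90,93): 3 bp
  [93,108): 15 bp
  [108,114): 6 bp
  [114,137): 23 bp
  [137,147): 10 bp
  [147,154): 7 bp
  [154,162): 8 bp
  [162,172): 10 bp

[3,4,6,6,7,7,7,7,8,8,8,10,10,10,15,16,17,23]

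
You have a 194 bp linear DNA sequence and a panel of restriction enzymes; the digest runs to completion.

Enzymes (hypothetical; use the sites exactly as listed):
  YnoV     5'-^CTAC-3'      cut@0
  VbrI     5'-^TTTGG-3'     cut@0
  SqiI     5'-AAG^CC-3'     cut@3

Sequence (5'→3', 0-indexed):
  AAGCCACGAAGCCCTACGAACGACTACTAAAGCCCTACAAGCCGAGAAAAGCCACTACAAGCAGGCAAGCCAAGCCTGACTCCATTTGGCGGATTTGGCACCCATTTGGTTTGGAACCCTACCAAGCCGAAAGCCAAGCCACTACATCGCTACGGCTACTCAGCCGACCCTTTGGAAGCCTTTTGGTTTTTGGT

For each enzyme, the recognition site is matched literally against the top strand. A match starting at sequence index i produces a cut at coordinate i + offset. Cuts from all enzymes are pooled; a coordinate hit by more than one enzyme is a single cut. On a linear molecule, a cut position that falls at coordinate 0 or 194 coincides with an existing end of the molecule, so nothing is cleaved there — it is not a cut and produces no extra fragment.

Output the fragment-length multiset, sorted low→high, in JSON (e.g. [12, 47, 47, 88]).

Per-enzyme occurrences:
  YnoV CTAC/0: at [13, 23, 34, 54, 118, 141, 149, 155] ⇒ [13, 23, 34, 54, 118, 141, 149, 155]
  VbrI TTTGG/0: at [84, 93, 104, 109, 170, 181, 188] ⇒ [84, 93, 104, 109, 170, 181, 188]
  SqiI AAGCC/3: at [0, 8, 29, 38, 48, 66, 71, 123, 130, 135, 175] ⇒ [3, 11, 32, 41, 51, 69, 74, 126, 133, 138, 178]

Pooled cuts: [3, 11, 13, 23, 32, 34, 41, 51, 54, 69, 74, 84, 93, 104, 109, 118, 126, 133, 138, 141, 149, 155, 170, 178, 181, 188]

Fragments:
  [0,3): 3 bp
  [3,11): 8 bp
  [11,13): 2 bp
  [13,23): 10 bp
  [23,32): 9 bp
  [32,34): 2 bp
  [34,41): 7 bp
  [41,51): 10 bp
  [51,54): 3 bp
  [54,69): 15 bp
  [69,74): 5 bp
  [74,84): 10 bp
  [84,93): 9 bp
  [93,104): 11 bp
  [104,109): 5 bp
  [109,118): 9 bp
  [118,126): 8 bp
  [126,133): 7 bp
  [133,138): 5 bp
  [138,141): 3 bp
  [141,149): 8 bp
  [149,155): 6 bp
  [155,170): 15 bp
  [170,178): 8 bp
  [178,181): 3 bp
  [181,188): 7 bp
  [188,194): 6 bp

[2,2,3,3,3,3,5,5,5,6,6,7,7,7,8,8,8,8,9,9,9,10,10,10,11,15,15]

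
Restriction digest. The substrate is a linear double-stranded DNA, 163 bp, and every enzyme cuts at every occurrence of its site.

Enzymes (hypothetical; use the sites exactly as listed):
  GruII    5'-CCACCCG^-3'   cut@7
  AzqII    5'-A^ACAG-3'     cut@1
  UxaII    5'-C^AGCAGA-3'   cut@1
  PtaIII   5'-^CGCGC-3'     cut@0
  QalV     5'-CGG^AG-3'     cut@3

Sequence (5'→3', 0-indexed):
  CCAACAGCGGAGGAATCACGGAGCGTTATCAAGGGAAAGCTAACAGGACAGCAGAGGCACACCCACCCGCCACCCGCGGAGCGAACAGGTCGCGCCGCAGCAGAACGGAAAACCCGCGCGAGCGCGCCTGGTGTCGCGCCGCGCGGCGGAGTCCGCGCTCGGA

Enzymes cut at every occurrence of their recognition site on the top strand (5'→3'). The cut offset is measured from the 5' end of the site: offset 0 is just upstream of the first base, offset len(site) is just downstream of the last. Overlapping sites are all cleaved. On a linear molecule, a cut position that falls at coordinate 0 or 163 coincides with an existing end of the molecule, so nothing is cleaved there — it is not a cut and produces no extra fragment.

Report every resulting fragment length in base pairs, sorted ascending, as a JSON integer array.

[3,3,4,5,5,6,7,7,7,8,8,10,10,11,12,16,20,21]

Site scan:
  GruII CCACCCG/7: at [62, 69] ⇒ [69, 76]
  AzqII AACAG/1: at [2, 41, 83] ⇒ [3, 42, 84]
  UxaII CAGCAGA/1: at [48, 97] ⇒ [49, 98]
  PtaIII CGCGC/0: at [90, 114, 122, 134, 139, 153] ⇒ [90, 114, 122, 134, 139, 153]
  QalV CGGAG/3: at [7, 18, 76, 146] ⇒ [10, 21, 79, 149]

All cut coordinates (distinct, sorted): [3, 10, 21, 42, 49, 69, 76, 79, 84, 90, 98, 114, 122, 134, 139, 149, 153]

Fragment lengths:
  [0,3): 3 bp
  [3,10): 7 bp
  [10,21): 11 bp
  [21,42): 21 bp
  [42,49): 7 bp
  [49,69): 20 bp
  [69,76): 7 bp
  [76,79): 3 bp
  [79,84): 5 bp
  [84,90): 6 bp
  [90,98): 8 bp
  [98,114): 16 bp
  [114,122): 8 bp
  [122,134): 12 bp
  [134,139): 5 bp
  [139,149): 10 bp
  [149,153): 4 bp
  [153,163): 10 bp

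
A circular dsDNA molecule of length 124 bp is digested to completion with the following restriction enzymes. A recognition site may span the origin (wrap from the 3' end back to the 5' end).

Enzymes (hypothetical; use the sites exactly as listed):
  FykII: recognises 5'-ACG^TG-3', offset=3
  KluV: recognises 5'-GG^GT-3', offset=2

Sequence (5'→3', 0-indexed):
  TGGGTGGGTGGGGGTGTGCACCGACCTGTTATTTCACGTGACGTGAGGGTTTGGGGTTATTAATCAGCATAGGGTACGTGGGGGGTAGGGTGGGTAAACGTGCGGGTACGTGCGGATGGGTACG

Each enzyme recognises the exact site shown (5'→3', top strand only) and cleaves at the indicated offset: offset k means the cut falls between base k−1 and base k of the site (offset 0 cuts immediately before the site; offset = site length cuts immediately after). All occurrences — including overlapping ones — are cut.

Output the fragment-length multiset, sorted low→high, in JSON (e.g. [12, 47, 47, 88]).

[3,4,4,5,5,5,5,5,5,5,6,6,7,7,9,18,25]

Per-enzyme occurrences:
  FykII (ACGTG, off=3): starts [35, 40, 75, 97, 107, 121] → cuts [0, 38, 43, 78, 100, 110]
  KluV (GGGT, off=2): starts [1, 5, 11, 46, 53, 71, 82, 87, 91, 103, 117] → cuts [3, 7, 13, 48, 55, 73, 84, 89, 93, 105, 119]

All cut coordinates (distinct, sorted): [0, 3, 7, 13, 38, 43, 48, 55, 73, 78, 84, 89, 93, 100, 105, 110, 119]

Fragments:
  0→3: 3 bp
  3→7: 4 bp
  7→13: 6 bp
  13→38: 25 bp
  38→43: 5 bp
  43→48: 5 bp
  48→55: 7 bp
  55→73: 18 bp
  73→78: 5 bp
  78→84: 6 bp
  84→89: 5 bp
  89→93: 4 bp
  93→100: 7 bp
  100→105: 5 bp
  105→110: 5 bp
  110→119: 9 bp
  119→0 (wrap): 124-119+0 = 5 bp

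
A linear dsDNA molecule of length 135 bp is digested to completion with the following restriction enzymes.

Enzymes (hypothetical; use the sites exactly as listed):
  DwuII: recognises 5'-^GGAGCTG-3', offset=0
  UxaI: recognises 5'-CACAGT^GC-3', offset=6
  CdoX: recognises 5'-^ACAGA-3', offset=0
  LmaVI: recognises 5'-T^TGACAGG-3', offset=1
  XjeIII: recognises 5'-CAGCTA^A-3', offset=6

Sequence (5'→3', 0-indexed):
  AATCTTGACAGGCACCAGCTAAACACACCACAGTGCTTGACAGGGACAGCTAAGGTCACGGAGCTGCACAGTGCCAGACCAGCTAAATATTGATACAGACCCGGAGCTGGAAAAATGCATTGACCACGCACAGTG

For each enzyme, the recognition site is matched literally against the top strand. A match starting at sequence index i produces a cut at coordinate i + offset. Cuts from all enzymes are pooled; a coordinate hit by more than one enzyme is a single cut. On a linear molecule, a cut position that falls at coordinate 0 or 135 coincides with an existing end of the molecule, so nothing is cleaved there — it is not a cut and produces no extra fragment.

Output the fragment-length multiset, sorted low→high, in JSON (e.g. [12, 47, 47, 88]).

Per-enzyme occurrences:
  DwuII (GGAGCTG, off=0): starts [59, 102] → cuts [59, 102]
  UxaI (CACAGTGC, off=6): starts [28, 66] → cuts [34, 72]
  CdoX (ACAGA, off=0): starts [94] → cuts [94]
  LmaVI (TTGACAGG, off=1): starts [4, 36] → cuts [5, 37]
  XjeIII (CAGCTAA, off=6): starts [15, 46, 79] → cuts [21, 52, 85]

Pooled cuts: [5, 21, 34, 37, 52, 59, 72, 85, 94, 102]

Fragment lengths:
  [0,5): 5 bp
  [5,21): 16 bp
  [21,34): 13 bp
  [34,37): 3 bp
  [37,52): 15 bp
  [52,59): 7 bp
  [59,72): 13 bp
  [72,85): 13 bp
  [85,94): 9 bp
  [94,102): 8 bp
  [102,135): 33 bp

[3,5,7,8,9,13,13,13,15,16,33]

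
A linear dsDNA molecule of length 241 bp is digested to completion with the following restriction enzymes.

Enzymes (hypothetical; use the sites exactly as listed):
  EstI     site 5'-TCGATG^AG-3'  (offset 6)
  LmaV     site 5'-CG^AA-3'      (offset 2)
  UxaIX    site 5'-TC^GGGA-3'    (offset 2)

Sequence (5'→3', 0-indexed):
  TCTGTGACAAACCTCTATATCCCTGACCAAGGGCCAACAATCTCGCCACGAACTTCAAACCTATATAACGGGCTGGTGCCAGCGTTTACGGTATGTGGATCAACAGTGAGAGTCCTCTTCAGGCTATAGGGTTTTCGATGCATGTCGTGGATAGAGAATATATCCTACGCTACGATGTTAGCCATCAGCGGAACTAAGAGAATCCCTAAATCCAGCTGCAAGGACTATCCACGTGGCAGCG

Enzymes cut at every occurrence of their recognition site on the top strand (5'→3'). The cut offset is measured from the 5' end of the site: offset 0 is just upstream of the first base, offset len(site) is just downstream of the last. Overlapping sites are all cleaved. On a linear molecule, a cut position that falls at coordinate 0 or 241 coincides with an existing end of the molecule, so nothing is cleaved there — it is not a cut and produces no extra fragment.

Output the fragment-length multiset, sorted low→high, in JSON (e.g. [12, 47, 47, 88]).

Per-enzyme occurrences:
  EstI (TCGATGAG, off=6): no sites
  LmaV CGAA/2: at [48] ⇒ [50]
  UxaIX (TCGGGA, off=2): no sites

All cut coordinates (distinct, sorted): [50]

Fragment lengths:
  [0,50): 50 bp
  [50,241): 191 bp

[50,191]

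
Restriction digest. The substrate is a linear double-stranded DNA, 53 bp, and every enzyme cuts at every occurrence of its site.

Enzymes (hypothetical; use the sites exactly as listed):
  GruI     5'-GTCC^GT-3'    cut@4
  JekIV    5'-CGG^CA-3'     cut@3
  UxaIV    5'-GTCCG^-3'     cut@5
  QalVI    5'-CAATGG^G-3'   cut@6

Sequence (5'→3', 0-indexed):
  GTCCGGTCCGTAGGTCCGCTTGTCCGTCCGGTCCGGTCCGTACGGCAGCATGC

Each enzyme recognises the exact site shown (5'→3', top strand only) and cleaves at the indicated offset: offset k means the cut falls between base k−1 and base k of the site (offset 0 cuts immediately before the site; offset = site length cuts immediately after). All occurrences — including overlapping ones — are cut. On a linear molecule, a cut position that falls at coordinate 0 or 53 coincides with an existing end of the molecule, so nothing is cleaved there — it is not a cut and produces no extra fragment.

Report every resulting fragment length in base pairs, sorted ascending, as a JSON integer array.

[1,1,1,4,4,4,5,5,5,7,8,8]

Per-enzyme occurrences:
  GruI (GTCCGT, off=4): starts [5, 21, 35] → cuts [9, 25, 39]
  JekIV (CGGCA, off=3): starts [42] → cuts [45]
  UxaIV (GTCCG, off=5): starts [0, 5, 13, 21, 25, 30, 35] → cuts [5, 10, 18, 26, 30, 35, 40]
  QalVI (CAATGGG, off=6): no sites

All cut coordinates (distinct, sorted): [5, 9, 10, 18, 25, 26, 30, 35, 39, 40, 45]

Fragment lengths:
  [0,5): 5 bp
  [5,9): 4 bp
  [9,10): 1 bp
  [10,18): 8 bp
  [18,25): 7 bp
  [25,26): 1 bp
  [26,30): 4 bp
  [30,35): 5 bp
  [35,39): 4 bp
  [39,40): 1 bp
  [40,45): 5 bp
  [45,53): 8 bp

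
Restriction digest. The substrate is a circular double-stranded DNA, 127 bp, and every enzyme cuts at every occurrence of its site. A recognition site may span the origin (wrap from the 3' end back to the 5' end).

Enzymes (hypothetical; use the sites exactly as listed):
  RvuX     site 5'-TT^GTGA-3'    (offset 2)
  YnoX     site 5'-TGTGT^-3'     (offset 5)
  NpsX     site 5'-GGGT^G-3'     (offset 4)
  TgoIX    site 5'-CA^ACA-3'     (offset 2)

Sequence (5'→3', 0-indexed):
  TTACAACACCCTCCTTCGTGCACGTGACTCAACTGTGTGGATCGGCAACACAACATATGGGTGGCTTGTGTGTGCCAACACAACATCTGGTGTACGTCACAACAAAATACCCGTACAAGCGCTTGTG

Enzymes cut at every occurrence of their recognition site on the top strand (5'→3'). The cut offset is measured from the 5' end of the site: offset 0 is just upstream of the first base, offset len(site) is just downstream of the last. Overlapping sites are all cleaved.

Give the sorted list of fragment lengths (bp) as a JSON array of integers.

Per-enzyme occurrences:
  RvuX (TTGTGA, off=2): no sites
  YnoX TGTGT/5: at [33, 66, 68, 123] ⇒ [1, 38, 71, 73]
  NpsX GGGTG/4: at [58] ⇒ [62]
  TgoIX CAACA/2: at [3, 45, 50, 75, 80, 99] ⇒ [5, 47, 52, 77, 82, 101]

Pooled cuts: [1, 5, 38, 47, 52, 62, 71, 73, 77, 82, 101]

Fragments:
  1→5: 4 bp
  5→38: 33 bp
  38→47: 9 bp
  47→52: 5 bp
  52→62: 10 bp
  62→71: 9 bp
  71→73: 2 bp
  73→77: 4 bp
  77→82: 5 bp
  82→101: 19 bp
  101→1 (wrap): 127-101+1 = 27 bp

[2,4,4,5,5,9,9,10,19,27,33]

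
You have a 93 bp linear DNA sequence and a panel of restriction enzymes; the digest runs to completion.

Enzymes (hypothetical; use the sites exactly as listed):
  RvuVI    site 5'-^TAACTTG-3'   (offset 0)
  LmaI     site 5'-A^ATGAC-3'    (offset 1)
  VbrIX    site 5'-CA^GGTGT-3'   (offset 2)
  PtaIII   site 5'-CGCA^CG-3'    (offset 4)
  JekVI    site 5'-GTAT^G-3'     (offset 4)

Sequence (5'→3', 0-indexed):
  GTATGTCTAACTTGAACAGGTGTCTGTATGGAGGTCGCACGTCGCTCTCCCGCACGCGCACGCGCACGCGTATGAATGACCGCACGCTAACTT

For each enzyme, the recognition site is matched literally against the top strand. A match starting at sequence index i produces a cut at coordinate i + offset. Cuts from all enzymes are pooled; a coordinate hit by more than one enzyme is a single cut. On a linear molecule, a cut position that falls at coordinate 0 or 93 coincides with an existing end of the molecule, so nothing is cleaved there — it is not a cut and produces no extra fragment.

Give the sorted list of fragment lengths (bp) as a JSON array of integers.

[2,3,4,6,6,7,9,9,10,11,11,15]

Per-enzyme occurrences:
  RvuVI (TAACTTG, off=0): starts [7] → cuts [7]
  LmaI (AATGAC, off=1): starts [74] → cuts [75]
  VbrIX (CAGGTGT, off=2): starts [16] → cuts [18]
  PtaIII (CGCACG, off=4): starts [35, 50, 56, 62, 80] → cuts [39, 54, 60, 66, 84]
  JekVI (GTATG, off=4): starts [0, 25, 69] → cuts [4, 29, 73]

All cut coordinates (distinct, sorted): [4, 7, 18, 29, 39, 54, 60, 66, 73, 75, 84]

Fragments:
  [0,4): 4 bp
  [4,7): 3 bp
  [7,18): 11 bp
  [18,29): 11 bp
  [29,39): 10 bp
  [39,54): 15 bp
  [54,60): 6 bp
  [60,66): 6 bp
  [66,73): 7 bp
  [73,75): 2 bp
  [75,84): 9 bp
  [84,93): 9 bp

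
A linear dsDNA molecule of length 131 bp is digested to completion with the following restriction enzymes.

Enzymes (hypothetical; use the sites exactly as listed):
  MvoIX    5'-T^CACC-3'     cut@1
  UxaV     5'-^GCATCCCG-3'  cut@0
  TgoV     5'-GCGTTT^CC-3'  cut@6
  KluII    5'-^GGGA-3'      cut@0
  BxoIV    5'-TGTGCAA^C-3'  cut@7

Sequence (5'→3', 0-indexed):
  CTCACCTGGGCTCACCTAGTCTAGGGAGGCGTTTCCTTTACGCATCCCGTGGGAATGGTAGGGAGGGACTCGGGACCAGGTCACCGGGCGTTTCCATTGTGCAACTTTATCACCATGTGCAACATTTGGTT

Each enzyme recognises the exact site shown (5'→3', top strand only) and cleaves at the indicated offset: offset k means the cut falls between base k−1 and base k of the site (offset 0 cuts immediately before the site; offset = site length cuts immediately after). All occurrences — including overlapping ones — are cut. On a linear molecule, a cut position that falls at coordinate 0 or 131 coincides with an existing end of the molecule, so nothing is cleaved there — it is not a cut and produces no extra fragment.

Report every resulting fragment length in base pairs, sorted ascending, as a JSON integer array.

[2,4,6,7,7,9,9,10,10,10,11,11,11,12,12]

Per-enzyme occurrences:
  MvoIX (TCACC, off=1): starts [1, 11, 80, 109] → cuts [2, 12, 81, 110]
  UxaV (GCATCCCG, off=0): starts [41] → cuts [41]
  TgoV (GCGTTTCC, off=6): starts [28, 87] → cuts [34, 93]
  KluII (GGGA, off=0): starts [23, 50, 60, 64, 71] → cuts [23, 50, 60, 64, 71]
  BxoIV (TGTGCAAC, off=7): starts [97, 115] → cuts [104, 122]

Pooled cuts: [2, 12, 23, 34, 41, 50, 60, 64, 71, 81, 93, 104, 110, 122]

Fragment lengths:
  [0,2): 2 bp
  [2,12): 10 bp
  [12,23): 11 bp
  [23,34): 11 bp
  [34,41): 7 bp
  [41,50): 9 bp
  [50,60): 10 bp
  [60,64): 4 bp
  [64,71): 7 bp
  [71,81): 10 bp
  [81,93): 12 bp
  [93,104): 11 bp
  [104,110): 6 bp
  [110,122): 12 bp
  [122,131): 9 bp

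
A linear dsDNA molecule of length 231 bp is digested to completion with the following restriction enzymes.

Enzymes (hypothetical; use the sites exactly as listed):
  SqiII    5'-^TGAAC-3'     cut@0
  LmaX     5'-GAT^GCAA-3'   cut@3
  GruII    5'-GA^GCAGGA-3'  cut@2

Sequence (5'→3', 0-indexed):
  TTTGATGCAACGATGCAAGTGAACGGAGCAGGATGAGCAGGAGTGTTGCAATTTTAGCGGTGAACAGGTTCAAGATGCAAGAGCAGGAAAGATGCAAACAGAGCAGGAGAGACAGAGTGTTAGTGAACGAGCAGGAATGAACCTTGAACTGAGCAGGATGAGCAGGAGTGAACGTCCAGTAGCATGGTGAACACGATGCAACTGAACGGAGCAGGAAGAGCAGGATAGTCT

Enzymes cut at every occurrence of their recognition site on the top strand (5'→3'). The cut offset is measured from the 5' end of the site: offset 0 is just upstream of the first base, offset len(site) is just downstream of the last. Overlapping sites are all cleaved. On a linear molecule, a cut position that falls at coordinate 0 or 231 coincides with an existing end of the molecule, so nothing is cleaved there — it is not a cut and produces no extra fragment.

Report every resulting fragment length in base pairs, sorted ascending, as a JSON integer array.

Per-enzyme occurrences:
  SqiII TGAAC/0: at [19, 60, 123, 137, 144, 168, 187, 202] ⇒ [19, 60, 123, 137, 144, 168, 187, 202]
  LmaX GATGCAA/3: at [3, 11, 73, 90, 194] ⇒ [6, 14, 76, 93, 197]
  GruII GAGCAGGA/2: at [25, 34, 80, 100, 128, 150, 159, 208, 217] ⇒ [27, 36, 82, 102, 130, 152, 161, 210, 219]

All cut coordinates (distinct, sorted): [6, 14, 19, 27, 36, 60, 76, 82, 93, 102, 123, 130, 137, 144, 152, 161, 168, 187, 197, 202, 210, 219]

Fragment lengths:
  [0,6): 6 bp
  [6,14): 8 bp
  [14,19): 5 bp
  [19,27): 8 bp
  [27,36): 9 bp
  [36,60): 24 bp
  [60,76): 16 bp
  [76,82): 6 bp
  [82,93): 11 bp
  [93,102): 9 bp
  [102,123): 21 bp
  [123,130): 7 bp
  [130,137): 7 bp
  [137,144): 7 bp
  [144,152): 8 bp
  [152,161): 9 bp
  [161,168): 7 bp
  [168,187): 19 bp
  [187,197): 10 bp
  [197,202): 5 bp
  [202,210): 8 bp
  [210,219): 9 bp
  [219,231): 12 bp

[5,5,6,6,7,7,7,7,8,8,8,8,9,9,9,9,10,11,12,16,19,21,24]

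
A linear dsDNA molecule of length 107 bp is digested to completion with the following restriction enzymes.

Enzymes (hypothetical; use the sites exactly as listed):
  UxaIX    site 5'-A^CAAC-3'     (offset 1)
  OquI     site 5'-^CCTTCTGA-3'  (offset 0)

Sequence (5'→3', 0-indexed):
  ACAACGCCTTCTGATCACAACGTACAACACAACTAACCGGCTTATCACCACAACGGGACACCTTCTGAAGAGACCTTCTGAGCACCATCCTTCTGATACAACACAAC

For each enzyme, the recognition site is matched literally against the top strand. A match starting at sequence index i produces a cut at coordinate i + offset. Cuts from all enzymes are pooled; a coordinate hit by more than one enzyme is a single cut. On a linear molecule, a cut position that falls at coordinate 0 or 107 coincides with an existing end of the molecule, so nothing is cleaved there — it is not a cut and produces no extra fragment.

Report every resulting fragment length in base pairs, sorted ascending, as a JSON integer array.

Per-enzyme occurrences:
  UxaIX ACAAC/1: at [0, 16, 23, 28, 49, 97, 102] ⇒ [1, 17, 24, 29, 50, 98, 103]
  OquI CCTTCTGA/0: at [6, 60, 73, 88] ⇒ [6, 60, 73, 88]

Pooled cuts: [1, 6, 17, 24, 29, 50, 60, 73, 88, 98, 103]

Fragment lengths:
  [0,1): 1 bp
  [1,6): 5 bp
  [6,17): 11 bp
  [17,24): 7 bp
  [24,29): 5 bp
  [29,50): 21 bp
  [50,60): 10 bp
  [60,73): 13 bp
  [73,88): 15 bp
  [88,98): 10 bp
  [98,103): 5 bp
  [103,107): 4 bp

[1,4,5,5,5,7,10,10,11,13,15,21]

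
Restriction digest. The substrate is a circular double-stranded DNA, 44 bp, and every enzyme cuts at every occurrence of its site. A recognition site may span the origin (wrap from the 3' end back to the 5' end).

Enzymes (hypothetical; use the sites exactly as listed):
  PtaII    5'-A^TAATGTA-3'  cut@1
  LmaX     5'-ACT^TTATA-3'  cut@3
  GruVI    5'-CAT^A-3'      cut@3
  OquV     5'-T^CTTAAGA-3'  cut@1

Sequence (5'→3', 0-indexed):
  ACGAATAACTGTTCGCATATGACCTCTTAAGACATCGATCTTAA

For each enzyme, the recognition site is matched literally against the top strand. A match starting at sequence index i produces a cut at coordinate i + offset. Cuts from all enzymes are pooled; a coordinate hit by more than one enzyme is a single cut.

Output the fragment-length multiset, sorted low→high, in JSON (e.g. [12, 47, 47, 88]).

[7,37]

Per-enzyme occurrences:
  PtaII (ATAATGTA, off=1): no sites
  LmaX (ACTTTATA, off=3): no sites
  GruVI (CATA, off=3): starts [15] → cuts [18]
  OquV (TCTTAAGA, off=1): starts [24] → cuts [25]

Pooled cuts: [18, 25]

Fragment lengths:
  18→25: 7 bp
  25→18 (wrap): 44-25+18 = 37 bp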